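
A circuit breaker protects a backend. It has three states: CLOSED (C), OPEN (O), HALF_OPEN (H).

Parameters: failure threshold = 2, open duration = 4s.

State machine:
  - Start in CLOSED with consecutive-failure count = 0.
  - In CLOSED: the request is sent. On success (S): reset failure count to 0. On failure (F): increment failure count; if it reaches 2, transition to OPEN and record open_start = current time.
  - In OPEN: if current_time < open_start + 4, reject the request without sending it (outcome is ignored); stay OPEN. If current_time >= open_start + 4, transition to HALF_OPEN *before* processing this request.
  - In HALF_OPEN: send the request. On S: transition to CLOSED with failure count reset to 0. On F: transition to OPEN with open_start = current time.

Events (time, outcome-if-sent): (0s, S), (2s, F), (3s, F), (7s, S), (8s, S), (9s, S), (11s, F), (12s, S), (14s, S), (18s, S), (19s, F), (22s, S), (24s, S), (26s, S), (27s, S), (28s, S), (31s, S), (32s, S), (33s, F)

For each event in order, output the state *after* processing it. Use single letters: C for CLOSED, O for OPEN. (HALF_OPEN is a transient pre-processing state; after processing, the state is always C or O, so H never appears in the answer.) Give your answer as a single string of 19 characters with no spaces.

Answer: CCOCCCCCCCCCCCCCCCC

Derivation:
State after each event:
  event#1 t=0s outcome=S: state=CLOSED
  event#2 t=2s outcome=F: state=CLOSED
  event#3 t=3s outcome=F: state=OPEN
  event#4 t=7s outcome=S: state=CLOSED
  event#5 t=8s outcome=S: state=CLOSED
  event#6 t=9s outcome=S: state=CLOSED
  event#7 t=11s outcome=F: state=CLOSED
  event#8 t=12s outcome=S: state=CLOSED
  event#9 t=14s outcome=S: state=CLOSED
  event#10 t=18s outcome=S: state=CLOSED
  event#11 t=19s outcome=F: state=CLOSED
  event#12 t=22s outcome=S: state=CLOSED
  event#13 t=24s outcome=S: state=CLOSED
  event#14 t=26s outcome=S: state=CLOSED
  event#15 t=27s outcome=S: state=CLOSED
  event#16 t=28s outcome=S: state=CLOSED
  event#17 t=31s outcome=S: state=CLOSED
  event#18 t=32s outcome=S: state=CLOSED
  event#19 t=33s outcome=F: state=CLOSED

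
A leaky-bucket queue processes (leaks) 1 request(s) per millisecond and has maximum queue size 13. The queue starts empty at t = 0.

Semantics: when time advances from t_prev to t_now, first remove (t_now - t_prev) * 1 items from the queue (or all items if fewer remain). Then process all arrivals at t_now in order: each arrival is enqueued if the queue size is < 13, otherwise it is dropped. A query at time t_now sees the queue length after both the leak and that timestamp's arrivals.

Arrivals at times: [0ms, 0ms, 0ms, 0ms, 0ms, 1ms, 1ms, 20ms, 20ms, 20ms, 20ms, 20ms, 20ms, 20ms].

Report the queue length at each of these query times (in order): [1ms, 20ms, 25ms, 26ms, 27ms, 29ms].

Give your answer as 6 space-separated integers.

Queue lengths at query times:
  query t=1ms: backlog = 6
  query t=20ms: backlog = 7
  query t=25ms: backlog = 2
  query t=26ms: backlog = 1
  query t=27ms: backlog = 0
  query t=29ms: backlog = 0

Answer: 6 7 2 1 0 0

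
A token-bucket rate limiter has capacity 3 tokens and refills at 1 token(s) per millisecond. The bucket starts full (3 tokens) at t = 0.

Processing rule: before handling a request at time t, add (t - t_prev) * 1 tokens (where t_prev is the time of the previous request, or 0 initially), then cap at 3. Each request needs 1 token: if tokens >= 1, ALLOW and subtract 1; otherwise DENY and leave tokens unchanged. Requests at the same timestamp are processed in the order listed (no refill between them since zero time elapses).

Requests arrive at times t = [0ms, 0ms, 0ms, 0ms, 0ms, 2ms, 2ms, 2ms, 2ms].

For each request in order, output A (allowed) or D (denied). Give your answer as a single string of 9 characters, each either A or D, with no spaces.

Answer: AAADDAADD

Derivation:
Simulating step by step:
  req#1 t=0ms: ALLOW
  req#2 t=0ms: ALLOW
  req#3 t=0ms: ALLOW
  req#4 t=0ms: DENY
  req#5 t=0ms: DENY
  req#6 t=2ms: ALLOW
  req#7 t=2ms: ALLOW
  req#8 t=2ms: DENY
  req#9 t=2ms: DENY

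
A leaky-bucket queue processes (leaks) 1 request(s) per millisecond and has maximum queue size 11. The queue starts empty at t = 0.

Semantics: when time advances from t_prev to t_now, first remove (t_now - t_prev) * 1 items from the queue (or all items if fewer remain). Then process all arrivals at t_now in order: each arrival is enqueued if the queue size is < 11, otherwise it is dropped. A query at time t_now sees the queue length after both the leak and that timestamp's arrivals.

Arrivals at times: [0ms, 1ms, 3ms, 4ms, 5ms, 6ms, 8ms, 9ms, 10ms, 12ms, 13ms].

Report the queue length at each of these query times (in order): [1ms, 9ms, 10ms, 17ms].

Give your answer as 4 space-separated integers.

Queue lengths at query times:
  query t=1ms: backlog = 1
  query t=9ms: backlog = 1
  query t=10ms: backlog = 1
  query t=17ms: backlog = 0

Answer: 1 1 1 0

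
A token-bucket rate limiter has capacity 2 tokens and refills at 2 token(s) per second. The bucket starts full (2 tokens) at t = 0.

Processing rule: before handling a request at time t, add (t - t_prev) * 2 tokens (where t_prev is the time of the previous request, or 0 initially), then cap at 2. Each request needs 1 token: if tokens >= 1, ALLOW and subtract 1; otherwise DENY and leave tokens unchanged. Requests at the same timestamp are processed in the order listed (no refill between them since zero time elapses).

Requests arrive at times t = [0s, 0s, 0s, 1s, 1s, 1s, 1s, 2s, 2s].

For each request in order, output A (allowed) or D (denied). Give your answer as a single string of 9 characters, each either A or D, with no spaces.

Simulating step by step:
  req#1 t=0s: ALLOW
  req#2 t=0s: ALLOW
  req#3 t=0s: DENY
  req#4 t=1s: ALLOW
  req#5 t=1s: ALLOW
  req#6 t=1s: DENY
  req#7 t=1s: DENY
  req#8 t=2s: ALLOW
  req#9 t=2s: ALLOW

Answer: AADAADDAA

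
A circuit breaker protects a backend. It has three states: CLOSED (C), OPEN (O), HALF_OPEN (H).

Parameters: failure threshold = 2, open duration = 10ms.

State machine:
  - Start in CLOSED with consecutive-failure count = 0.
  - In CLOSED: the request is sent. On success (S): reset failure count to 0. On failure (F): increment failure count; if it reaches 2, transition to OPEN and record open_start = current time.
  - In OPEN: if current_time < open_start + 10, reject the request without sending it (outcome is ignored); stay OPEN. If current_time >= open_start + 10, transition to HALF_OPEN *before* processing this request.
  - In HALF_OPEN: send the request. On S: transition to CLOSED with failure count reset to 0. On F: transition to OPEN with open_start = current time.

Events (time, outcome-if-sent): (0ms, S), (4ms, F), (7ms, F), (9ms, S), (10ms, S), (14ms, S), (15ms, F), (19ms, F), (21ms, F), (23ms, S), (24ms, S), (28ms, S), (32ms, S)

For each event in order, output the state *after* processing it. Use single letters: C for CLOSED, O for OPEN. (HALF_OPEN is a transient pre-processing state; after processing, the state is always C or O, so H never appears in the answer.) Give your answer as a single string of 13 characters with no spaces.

Answer: CCOOOOOOOOOOC

Derivation:
State after each event:
  event#1 t=0ms outcome=S: state=CLOSED
  event#2 t=4ms outcome=F: state=CLOSED
  event#3 t=7ms outcome=F: state=OPEN
  event#4 t=9ms outcome=S: state=OPEN
  event#5 t=10ms outcome=S: state=OPEN
  event#6 t=14ms outcome=S: state=OPEN
  event#7 t=15ms outcome=F: state=OPEN
  event#8 t=19ms outcome=F: state=OPEN
  event#9 t=21ms outcome=F: state=OPEN
  event#10 t=23ms outcome=S: state=OPEN
  event#11 t=24ms outcome=S: state=OPEN
  event#12 t=28ms outcome=S: state=OPEN
  event#13 t=32ms outcome=S: state=CLOSED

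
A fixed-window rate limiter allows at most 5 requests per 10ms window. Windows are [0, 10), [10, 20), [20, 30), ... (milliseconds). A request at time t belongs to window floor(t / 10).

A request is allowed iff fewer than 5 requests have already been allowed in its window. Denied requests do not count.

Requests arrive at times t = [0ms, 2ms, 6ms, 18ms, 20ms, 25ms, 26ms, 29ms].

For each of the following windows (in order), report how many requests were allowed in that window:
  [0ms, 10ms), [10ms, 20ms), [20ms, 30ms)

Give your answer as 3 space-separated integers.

Processing requests:
  req#1 t=0ms (window 0): ALLOW
  req#2 t=2ms (window 0): ALLOW
  req#3 t=6ms (window 0): ALLOW
  req#4 t=18ms (window 1): ALLOW
  req#5 t=20ms (window 2): ALLOW
  req#6 t=25ms (window 2): ALLOW
  req#7 t=26ms (window 2): ALLOW
  req#8 t=29ms (window 2): ALLOW

Allowed counts by window: 3 1 4

Answer: 3 1 4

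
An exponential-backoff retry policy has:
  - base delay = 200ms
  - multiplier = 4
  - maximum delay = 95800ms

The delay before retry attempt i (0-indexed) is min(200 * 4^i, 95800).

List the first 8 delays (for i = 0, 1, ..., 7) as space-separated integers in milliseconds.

Computing each delay:
  i=0: min(200*4^0, 95800) = 200
  i=1: min(200*4^1, 95800) = 800
  i=2: min(200*4^2, 95800) = 3200
  i=3: min(200*4^3, 95800) = 12800
  i=4: min(200*4^4, 95800) = 51200
  i=5: min(200*4^5, 95800) = 95800
  i=6: min(200*4^6, 95800) = 95800
  i=7: min(200*4^7, 95800) = 95800

Answer: 200 800 3200 12800 51200 95800 95800 95800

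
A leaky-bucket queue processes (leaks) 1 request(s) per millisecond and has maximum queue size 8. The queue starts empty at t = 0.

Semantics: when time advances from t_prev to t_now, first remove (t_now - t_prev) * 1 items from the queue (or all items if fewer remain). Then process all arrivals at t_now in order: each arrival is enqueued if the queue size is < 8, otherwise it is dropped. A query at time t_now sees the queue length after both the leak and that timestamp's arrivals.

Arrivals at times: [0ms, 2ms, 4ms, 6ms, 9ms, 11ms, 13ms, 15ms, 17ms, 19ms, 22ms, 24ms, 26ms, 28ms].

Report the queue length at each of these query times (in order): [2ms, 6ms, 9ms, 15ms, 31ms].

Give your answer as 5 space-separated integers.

Queue lengths at query times:
  query t=2ms: backlog = 1
  query t=6ms: backlog = 1
  query t=9ms: backlog = 1
  query t=15ms: backlog = 1
  query t=31ms: backlog = 0

Answer: 1 1 1 1 0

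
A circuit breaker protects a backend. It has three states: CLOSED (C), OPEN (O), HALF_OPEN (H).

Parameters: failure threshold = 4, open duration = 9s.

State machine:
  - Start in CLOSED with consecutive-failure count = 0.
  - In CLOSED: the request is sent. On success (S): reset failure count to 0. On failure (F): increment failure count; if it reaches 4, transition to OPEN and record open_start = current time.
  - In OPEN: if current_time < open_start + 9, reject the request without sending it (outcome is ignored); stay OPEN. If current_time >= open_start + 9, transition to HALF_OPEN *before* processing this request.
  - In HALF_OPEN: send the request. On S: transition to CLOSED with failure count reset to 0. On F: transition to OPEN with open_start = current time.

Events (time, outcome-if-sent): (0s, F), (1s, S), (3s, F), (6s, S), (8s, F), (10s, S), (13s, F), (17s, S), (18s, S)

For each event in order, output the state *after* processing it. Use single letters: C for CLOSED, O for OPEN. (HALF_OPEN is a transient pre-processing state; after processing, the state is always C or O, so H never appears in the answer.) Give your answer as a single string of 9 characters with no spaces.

State after each event:
  event#1 t=0s outcome=F: state=CLOSED
  event#2 t=1s outcome=S: state=CLOSED
  event#3 t=3s outcome=F: state=CLOSED
  event#4 t=6s outcome=S: state=CLOSED
  event#5 t=8s outcome=F: state=CLOSED
  event#6 t=10s outcome=S: state=CLOSED
  event#7 t=13s outcome=F: state=CLOSED
  event#8 t=17s outcome=S: state=CLOSED
  event#9 t=18s outcome=S: state=CLOSED

Answer: CCCCCCCCC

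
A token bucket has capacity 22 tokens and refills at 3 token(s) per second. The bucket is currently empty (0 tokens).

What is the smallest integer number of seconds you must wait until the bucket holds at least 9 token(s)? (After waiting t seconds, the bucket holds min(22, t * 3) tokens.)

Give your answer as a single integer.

Need t * 3 >= 9, so t >= 9/3.
Smallest integer t = ceil(9/3) = 3.

Answer: 3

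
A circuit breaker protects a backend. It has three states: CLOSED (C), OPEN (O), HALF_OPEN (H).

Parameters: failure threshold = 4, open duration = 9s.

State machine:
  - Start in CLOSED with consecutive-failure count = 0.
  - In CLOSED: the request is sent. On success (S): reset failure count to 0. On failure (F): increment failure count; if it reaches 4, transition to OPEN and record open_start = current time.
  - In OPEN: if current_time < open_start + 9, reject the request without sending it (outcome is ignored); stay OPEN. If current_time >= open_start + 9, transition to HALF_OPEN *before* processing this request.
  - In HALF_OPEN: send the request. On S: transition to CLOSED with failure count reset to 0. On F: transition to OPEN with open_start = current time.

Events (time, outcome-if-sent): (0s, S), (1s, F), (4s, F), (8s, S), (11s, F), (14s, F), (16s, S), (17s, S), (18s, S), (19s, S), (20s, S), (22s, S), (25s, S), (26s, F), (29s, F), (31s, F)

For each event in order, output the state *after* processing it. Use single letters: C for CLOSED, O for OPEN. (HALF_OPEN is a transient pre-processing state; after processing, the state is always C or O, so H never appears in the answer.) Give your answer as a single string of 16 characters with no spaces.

State after each event:
  event#1 t=0s outcome=S: state=CLOSED
  event#2 t=1s outcome=F: state=CLOSED
  event#3 t=4s outcome=F: state=CLOSED
  event#4 t=8s outcome=S: state=CLOSED
  event#5 t=11s outcome=F: state=CLOSED
  event#6 t=14s outcome=F: state=CLOSED
  event#7 t=16s outcome=S: state=CLOSED
  event#8 t=17s outcome=S: state=CLOSED
  event#9 t=18s outcome=S: state=CLOSED
  event#10 t=19s outcome=S: state=CLOSED
  event#11 t=20s outcome=S: state=CLOSED
  event#12 t=22s outcome=S: state=CLOSED
  event#13 t=25s outcome=S: state=CLOSED
  event#14 t=26s outcome=F: state=CLOSED
  event#15 t=29s outcome=F: state=CLOSED
  event#16 t=31s outcome=F: state=CLOSED

Answer: CCCCCCCCCCCCCCCC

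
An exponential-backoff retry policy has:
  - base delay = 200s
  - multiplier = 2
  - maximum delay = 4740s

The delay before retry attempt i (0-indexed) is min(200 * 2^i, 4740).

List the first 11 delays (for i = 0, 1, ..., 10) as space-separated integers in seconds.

Answer: 200 400 800 1600 3200 4740 4740 4740 4740 4740 4740

Derivation:
Computing each delay:
  i=0: min(200*2^0, 4740) = 200
  i=1: min(200*2^1, 4740) = 400
  i=2: min(200*2^2, 4740) = 800
  i=3: min(200*2^3, 4740) = 1600
  i=4: min(200*2^4, 4740) = 3200
  i=5: min(200*2^5, 4740) = 4740
  i=6: min(200*2^6, 4740) = 4740
  i=7: min(200*2^7, 4740) = 4740
  i=8: min(200*2^8, 4740) = 4740
  i=9: min(200*2^9, 4740) = 4740
  i=10: min(200*2^10, 4740) = 4740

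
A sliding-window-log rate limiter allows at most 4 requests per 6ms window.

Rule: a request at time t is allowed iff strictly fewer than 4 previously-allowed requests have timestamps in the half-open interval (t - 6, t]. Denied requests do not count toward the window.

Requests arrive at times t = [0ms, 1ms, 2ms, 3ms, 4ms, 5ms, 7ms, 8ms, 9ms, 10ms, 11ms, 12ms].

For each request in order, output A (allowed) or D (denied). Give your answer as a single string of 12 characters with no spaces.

Answer: AAAADDAAAADD

Derivation:
Tracking allowed requests in the window:
  req#1 t=0ms: ALLOW
  req#2 t=1ms: ALLOW
  req#3 t=2ms: ALLOW
  req#4 t=3ms: ALLOW
  req#5 t=4ms: DENY
  req#6 t=5ms: DENY
  req#7 t=7ms: ALLOW
  req#8 t=8ms: ALLOW
  req#9 t=9ms: ALLOW
  req#10 t=10ms: ALLOW
  req#11 t=11ms: DENY
  req#12 t=12ms: DENY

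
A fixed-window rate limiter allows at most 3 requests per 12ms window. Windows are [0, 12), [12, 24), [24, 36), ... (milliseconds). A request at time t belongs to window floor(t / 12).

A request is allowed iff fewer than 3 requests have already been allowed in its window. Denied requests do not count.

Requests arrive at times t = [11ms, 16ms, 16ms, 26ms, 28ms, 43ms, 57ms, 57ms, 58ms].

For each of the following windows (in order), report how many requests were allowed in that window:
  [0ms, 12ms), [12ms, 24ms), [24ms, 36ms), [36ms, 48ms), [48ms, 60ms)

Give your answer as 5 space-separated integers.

Processing requests:
  req#1 t=11ms (window 0): ALLOW
  req#2 t=16ms (window 1): ALLOW
  req#3 t=16ms (window 1): ALLOW
  req#4 t=26ms (window 2): ALLOW
  req#5 t=28ms (window 2): ALLOW
  req#6 t=43ms (window 3): ALLOW
  req#7 t=57ms (window 4): ALLOW
  req#8 t=57ms (window 4): ALLOW
  req#9 t=58ms (window 4): ALLOW

Allowed counts by window: 1 2 2 1 3

Answer: 1 2 2 1 3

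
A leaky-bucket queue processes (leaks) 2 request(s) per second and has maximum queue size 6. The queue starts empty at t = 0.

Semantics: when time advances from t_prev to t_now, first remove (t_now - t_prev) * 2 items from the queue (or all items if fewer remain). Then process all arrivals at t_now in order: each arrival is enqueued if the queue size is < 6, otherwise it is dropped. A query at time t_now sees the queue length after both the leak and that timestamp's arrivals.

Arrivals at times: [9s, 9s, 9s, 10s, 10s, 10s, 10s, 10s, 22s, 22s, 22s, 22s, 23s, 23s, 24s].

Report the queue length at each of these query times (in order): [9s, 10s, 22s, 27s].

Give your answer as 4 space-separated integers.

Queue lengths at query times:
  query t=9s: backlog = 3
  query t=10s: backlog = 6
  query t=22s: backlog = 4
  query t=27s: backlog = 0

Answer: 3 6 4 0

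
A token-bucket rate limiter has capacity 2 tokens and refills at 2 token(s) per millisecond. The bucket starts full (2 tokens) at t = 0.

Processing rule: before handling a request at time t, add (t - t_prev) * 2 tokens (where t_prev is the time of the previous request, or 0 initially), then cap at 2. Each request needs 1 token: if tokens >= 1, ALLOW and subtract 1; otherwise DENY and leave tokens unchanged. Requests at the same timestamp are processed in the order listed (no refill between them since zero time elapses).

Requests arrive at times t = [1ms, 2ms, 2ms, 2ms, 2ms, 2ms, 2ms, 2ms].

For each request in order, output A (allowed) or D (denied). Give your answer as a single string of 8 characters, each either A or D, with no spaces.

Simulating step by step:
  req#1 t=1ms: ALLOW
  req#2 t=2ms: ALLOW
  req#3 t=2ms: ALLOW
  req#4 t=2ms: DENY
  req#5 t=2ms: DENY
  req#6 t=2ms: DENY
  req#7 t=2ms: DENY
  req#8 t=2ms: DENY

Answer: AAADDDDD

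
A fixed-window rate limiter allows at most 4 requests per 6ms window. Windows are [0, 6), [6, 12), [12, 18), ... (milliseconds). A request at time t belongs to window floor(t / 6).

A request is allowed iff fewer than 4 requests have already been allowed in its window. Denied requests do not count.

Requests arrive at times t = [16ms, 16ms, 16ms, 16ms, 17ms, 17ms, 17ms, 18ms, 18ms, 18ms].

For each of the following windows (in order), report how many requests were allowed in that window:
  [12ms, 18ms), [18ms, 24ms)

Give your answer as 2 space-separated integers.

Answer: 4 3

Derivation:
Processing requests:
  req#1 t=16ms (window 2): ALLOW
  req#2 t=16ms (window 2): ALLOW
  req#3 t=16ms (window 2): ALLOW
  req#4 t=16ms (window 2): ALLOW
  req#5 t=17ms (window 2): DENY
  req#6 t=17ms (window 2): DENY
  req#7 t=17ms (window 2): DENY
  req#8 t=18ms (window 3): ALLOW
  req#9 t=18ms (window 3): ALLOW
  req#10 t=18ms (window 3): ALLOW

Allowed counts by window: 4 3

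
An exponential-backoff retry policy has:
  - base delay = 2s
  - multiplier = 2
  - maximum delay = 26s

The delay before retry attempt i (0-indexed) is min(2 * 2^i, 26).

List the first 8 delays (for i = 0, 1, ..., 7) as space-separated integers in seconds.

Computing each delay:
  i=0: min(2*2^0, 26) = 2
  i=1: min(2*2^1, 26) = 4
  i=2: min(2*2^2, 26) = 8
  i=3: min(2*2^3, 26) = 16
  i=4: min(2*2^4, 26) = 26
  i=5: min(2*2^5, 26) = 26
  i=6: min(2*2^6, 26) = 26
  i=7: min(2*2^7, 26) = 26

Answer: 2 4 8 16 26 26 26 26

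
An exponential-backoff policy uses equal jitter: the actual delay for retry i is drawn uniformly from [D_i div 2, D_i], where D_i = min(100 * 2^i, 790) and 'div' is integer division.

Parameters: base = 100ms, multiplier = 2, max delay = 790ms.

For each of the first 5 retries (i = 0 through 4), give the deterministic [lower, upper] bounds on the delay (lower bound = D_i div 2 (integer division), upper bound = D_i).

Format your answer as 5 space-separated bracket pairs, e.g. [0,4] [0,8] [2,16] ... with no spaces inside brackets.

Answer: [50,100] [100,200] [200,400] [395,790] [395,790]

Derivation:
Computing bounds per retry:
  i=0: D_i=min(100*2^0,790)=100, bounds=[50,100]
  i=1: D_i=min(100*2^1,790)=200, bounds=[100,200]
  i=2: D_i=min(100*2^2,790)=400, bounds=[200,400]
  i=3: D_i=min(100*2^3,790)=790, bounds=[395,790]
  i=4: D_i=min(100*2^4,790)=790, bounds=[395,790]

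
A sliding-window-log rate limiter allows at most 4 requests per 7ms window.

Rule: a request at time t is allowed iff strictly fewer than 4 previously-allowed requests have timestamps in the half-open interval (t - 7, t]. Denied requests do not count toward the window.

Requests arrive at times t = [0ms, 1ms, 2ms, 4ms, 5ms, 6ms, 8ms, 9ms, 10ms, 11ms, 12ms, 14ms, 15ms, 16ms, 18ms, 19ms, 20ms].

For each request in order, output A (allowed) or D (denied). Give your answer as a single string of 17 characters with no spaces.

Answer: AAAADDAAAADDAAAAD

Derivation:
Tracking allowed requests in the window:
  req#1 t=0ms: ALLOW
  req#2 t=1ms: ALLOW
  req#3 t=2ms: ALLOW
  req#4 t=4ms: ALLOW
  req#5 t=5ms: DENY
  req#6 t=6ms: DENY
  req#7 t=8ms: ALLOW
  req#8 t=9ms: ALLOW
  req#9 t=10ms: ALLOW
  req#10 t=11ms: ALLOW
  req#11 t=12ms: DENY
  req#12 t=14ms: DENY
  req#13 t=15ms: ALLOW
  req#14 t=16ms: ALLOW
  req#15 t=18ms: ALLOW
  req#16 t=19ms: ALLOW
  req#17 t=20ms: DENY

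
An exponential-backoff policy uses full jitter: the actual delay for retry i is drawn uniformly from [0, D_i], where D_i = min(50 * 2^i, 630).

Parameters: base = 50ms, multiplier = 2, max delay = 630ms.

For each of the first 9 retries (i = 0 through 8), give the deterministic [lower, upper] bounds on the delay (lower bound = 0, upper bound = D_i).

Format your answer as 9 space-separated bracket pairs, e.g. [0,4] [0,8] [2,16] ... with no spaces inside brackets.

Answer: [0,50] [0,100] [0,200] [0,400] [0,630] [0,630] [0,630] [0,630] [0,630]

Derivation:
Computing bounds per retry:
  i=0: D_i=min(50*2^0,630)=50, bounds=[0,50]
  i=1: D_i=min(50*2^1,630)=100, bounds=[0,100]
  i=2: D_i=min(50*2^2,630)=200, bounds=[0,200]
  i=3: D_i=min(50*2^3,630)=400, bounds=[0,400]
  i=4: D_i=min(50*2^4,630)=630, bounds=[0,630]
  i=5: D_i=min(50*2^5,630)=630, bounds=[0,630]
  i=6: D_i=min(50*2^6,630)=630, bounds=[0,630]
  i=7: D_i=min(50*2^7,630)=630, bounds=[0,630]
  i=8: D_i=min(50*2^8,630)=630, bounds=[0,630]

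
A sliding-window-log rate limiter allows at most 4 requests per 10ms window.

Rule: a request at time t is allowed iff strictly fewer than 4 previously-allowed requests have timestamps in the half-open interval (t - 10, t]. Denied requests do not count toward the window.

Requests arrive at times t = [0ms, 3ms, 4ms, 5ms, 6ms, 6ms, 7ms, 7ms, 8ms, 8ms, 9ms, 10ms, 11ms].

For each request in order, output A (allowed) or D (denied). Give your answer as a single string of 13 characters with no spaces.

Tracking allowed requests in the window:
  req#1 t=0ms: ALLOW
  req#2 t=3ms: ALLOW
  req#3 t=4ms: ALLOW
  req#4 t=5ms: ALLOW
  req#5 t=6ms: DENY
  req#6 t=6ms: DENY
  req#7 t=7ms: DENY
  req#8 t=7ms: DENY
  req#9 t=8ms: DENY
  req#10 t=8ms: DENY
  req#11 t=9ms: DENY
  req#12 t=10ms: ALLOW
  req#13 t=11ms: DENY

Answer: AAAADDDDDDDAD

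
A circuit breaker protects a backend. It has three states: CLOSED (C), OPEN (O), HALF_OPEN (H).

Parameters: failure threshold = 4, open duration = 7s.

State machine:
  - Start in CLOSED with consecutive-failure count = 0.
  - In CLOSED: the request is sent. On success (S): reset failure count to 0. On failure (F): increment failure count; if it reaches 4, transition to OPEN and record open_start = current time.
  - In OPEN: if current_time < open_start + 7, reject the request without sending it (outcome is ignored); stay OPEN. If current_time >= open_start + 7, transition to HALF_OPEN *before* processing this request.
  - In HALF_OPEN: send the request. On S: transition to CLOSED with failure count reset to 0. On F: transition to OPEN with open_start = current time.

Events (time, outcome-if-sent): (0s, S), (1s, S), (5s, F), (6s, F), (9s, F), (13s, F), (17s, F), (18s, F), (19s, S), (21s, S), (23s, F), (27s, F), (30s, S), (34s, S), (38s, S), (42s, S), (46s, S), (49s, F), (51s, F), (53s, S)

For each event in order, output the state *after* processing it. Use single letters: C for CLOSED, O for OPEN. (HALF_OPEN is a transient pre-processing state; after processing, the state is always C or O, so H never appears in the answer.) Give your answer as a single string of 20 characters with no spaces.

State after each event:
  event#1 t=0s outcome=S: state=CLOSED
  event#2 t=1s outcome=S: state=CLOSED
  event#3 t=5s outcome=F: state=CLOSED
  event#4 t=6s outcome=F: state=CLOSED
  event#5 t=9s outcome=F: state=CLOSED
  event#6 t=13s outcome=F: state=OPEN
  event#7 t=17s outcome=F: state=OPEN
  event#8 t=18s outcome=F: state=OPEN
  event#9 t=19s outcome=S: state=OPEN
  event#10 t=21s outcome=S: state=CLOSED
  event#11 t=23s outcome=F: state=CLOSED
  event#12 t=27s outcome=F: state=CLOSED
  event#13 t=30s outcome=S: state=CLOSED
  event#14 t=34s outcome=S: state=CLOSED
  event#15 t=38s outcome=S: state=CLOSED
  event#16 t=42s outcome=S: state=CLOSED
  event#17 t=46s outcome=S: state=CLOSED
  event#18 t=49s outcome=F: state=CLOSED
  event#19 t=51s outcome=F: state=CLOSED
  event#20 t=53s outcome=S: state=CLOSED

Answer: CCCCCOOOOCCCCCCCCCCC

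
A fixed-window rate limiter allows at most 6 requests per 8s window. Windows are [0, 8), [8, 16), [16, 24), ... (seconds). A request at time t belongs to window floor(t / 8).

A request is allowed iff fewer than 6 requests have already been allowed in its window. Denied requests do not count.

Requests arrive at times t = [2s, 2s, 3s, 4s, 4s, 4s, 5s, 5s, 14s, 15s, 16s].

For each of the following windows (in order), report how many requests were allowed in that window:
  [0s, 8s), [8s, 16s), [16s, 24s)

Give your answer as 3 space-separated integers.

Processing requests:
  req#1 t=2s (window 0): ALLOW
  req#2 t=2s (window 0): ALLOW
  req#3 t=3s (window 0): ALLOW
  req#4 t=4s (window 0): ALLOW
  req#5 t=4s (window 0): ALLOW
  req#6 t=4s (window 0): ALLOW
  req#7 t=5s (window 0): DENY
  req#8 t=5s (window 0): DENY
  req#9 t=14s (window 1): ALLOW
  req#10 t=15s (window 1): ALLOW
  req#11 t=16s (window 2): ALLOW

Allowed counts by window: 6 2 1

Answer: 6 2 1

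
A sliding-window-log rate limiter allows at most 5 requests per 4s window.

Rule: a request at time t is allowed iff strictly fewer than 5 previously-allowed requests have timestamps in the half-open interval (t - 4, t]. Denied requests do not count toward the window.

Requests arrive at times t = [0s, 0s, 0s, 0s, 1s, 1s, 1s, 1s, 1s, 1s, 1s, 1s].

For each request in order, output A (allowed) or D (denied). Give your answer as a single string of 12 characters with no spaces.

Tracking allowed requests in the window:
  req#1 t=0s: ALLOW
  req#2 t=0s: ALLOW
  req#3 t=0s: ALLOW
  req#4 t=0s: ALLOW
  req#5 t=1s: ALLOW
  req#6 t=1s: DENY
  req#7 t=1s: DENY
  req#8 t=1s: DENY
  req#9 t=1s: DENY
  req#10 t=1s: DENY
  req#11 t=1s: DENY
  req#12 t=1s: DENY

Answer: AAAAADDDDDDD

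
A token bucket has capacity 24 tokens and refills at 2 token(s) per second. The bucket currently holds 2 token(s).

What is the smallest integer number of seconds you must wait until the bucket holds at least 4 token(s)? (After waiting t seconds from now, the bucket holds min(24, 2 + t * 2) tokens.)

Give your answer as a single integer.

Need 2 + t * 2 >= 4, so t >= 2/2.
Smallest integer t = ceil(2/2) = 1.

Answer: 1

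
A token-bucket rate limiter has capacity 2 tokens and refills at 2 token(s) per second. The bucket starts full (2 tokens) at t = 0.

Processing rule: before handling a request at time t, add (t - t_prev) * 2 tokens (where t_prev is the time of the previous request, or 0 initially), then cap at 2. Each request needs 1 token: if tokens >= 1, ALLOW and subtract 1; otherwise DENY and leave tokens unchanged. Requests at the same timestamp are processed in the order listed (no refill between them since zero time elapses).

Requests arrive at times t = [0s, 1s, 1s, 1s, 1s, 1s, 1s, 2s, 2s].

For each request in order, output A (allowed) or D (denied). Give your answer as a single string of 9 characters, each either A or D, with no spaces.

Simulating step by step:
  req#1 t=0s: ALLOW
  req#2 t=1s: ALLOW
  req#3 t=1s: ALLOW
  req#4 t=1s: DENY
  req#5 t=1s: DENY
  req#6 t=1s: DENY
  req#7 t=1s: DENY
  req#8 t=2s: ALLOW
  req#9 t=2s: ALLOW

Answer: AAADDDDAA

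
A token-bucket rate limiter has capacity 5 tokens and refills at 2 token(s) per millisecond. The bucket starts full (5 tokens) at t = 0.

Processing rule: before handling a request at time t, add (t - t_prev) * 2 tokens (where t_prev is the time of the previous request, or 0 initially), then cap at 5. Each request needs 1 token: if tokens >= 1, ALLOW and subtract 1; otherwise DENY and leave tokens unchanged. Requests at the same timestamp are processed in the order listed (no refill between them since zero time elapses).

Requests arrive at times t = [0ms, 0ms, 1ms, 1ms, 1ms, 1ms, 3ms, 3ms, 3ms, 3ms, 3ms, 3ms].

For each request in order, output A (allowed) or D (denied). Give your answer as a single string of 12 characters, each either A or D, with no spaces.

Answer: AAAAAAAAAAAD

Derivation:
Simulating step by step:
  req#1 t=0ms: ALLOW
  req#2 t=0ms: ALLOW
  req#3 t=1ms: ALLOW
  req#4 t=1ms: ALLOW
  req#5 t=1ms: ALLOW
  req#6 t=1ms: ALLOW
  req#7 t=3ms: ALLOW
  req#8 t=3ms: ALLOW
  req#9 t=3ms: ALLOW
  req#10 t=3ms: ALLOW
  req#11 t=3ms: ALLOW
  req#12 t=3ms: DENY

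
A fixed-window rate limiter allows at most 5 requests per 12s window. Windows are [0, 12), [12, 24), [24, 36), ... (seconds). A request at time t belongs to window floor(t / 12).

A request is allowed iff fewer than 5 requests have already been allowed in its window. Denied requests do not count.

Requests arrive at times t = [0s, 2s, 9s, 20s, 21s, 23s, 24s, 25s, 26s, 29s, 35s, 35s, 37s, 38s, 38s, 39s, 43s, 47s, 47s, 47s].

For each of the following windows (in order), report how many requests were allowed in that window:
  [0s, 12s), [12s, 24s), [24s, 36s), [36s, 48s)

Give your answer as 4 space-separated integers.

Answer: 3 3 5 5

Derivation:
Processing requests:
  req#1 t=0s (window 0): ALLOW
  req#2 t=2s (window 0): ALLOW
  req#3 t=9s (window 0): ALLOW
  req#4 t=20s (window 1): ALLOW
  req#5 t=21s (window 1): ALLOW
  req#6 t=23s (window 1): ALLOW
  req#7 t=24s (window 2): ALLOW
  req#8 t=25s (window 2): ALLOW
  req#9 t=26s (window 2): ALLOW
  req#10 t=29s (window 2): ALLOW
  req#11 t=35s (window 2): ALLOW
  req#12 t=35s (window 2): DENY
  req#13 t=37s (window 3): ALLOW
  req#14 t=38s (window 3): ALLOW
  req#15 t=38s (window 3): ALLOW
  req#16 t=39s (window 3): ALLOW
  req#17 t=43s (window 3): ALLOW
  req#18 t=47s (window 3): DENY
  req#19 t=47s (window 3): DENY
  req#20 t=47s (window 3): DENY

Allowed counts by window: 3 3 5 5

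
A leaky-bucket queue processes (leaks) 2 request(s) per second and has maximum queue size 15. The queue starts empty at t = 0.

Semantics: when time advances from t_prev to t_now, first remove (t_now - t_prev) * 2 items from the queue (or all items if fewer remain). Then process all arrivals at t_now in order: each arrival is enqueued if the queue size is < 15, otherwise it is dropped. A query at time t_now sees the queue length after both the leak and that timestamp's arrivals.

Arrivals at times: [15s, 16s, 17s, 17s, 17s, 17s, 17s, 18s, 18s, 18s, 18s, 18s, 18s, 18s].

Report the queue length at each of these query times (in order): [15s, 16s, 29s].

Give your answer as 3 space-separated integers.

Queue lengths at query times:
  query t=15s: backlog = 1
  query t=16s: backlog = 1
  query t=29s: backlog = 0

Answer: 1 1 0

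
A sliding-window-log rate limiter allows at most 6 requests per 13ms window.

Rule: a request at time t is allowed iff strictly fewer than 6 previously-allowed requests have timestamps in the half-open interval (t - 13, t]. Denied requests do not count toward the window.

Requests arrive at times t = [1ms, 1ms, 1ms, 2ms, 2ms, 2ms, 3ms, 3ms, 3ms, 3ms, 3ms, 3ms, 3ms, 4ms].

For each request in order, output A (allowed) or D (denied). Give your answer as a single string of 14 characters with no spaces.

Answer: AAAAAADDDDDDDD

Derivation:
Tracking allowed requests in the window:
  req#1 t=1ms: ALLOW
  req#2 t=1ms: ALLOW
  req#3 t=1ms: ALLOW
  req#4 t=2ms: ALLOW
  req#5 t=2ms: ALLOW
  req#6 t=2ms: ALLOW
  req#7 t=3ms: DENY
  req#8 t=3ms: DENY
  req#9 t=3ms: DENY
  req#10 t=3ms: DENY
  req#11 t=3ms: DENY
  req#12 t=3ms: DENY
  req#13 t=3ms: DENY
  req#14 t=4ms: DENY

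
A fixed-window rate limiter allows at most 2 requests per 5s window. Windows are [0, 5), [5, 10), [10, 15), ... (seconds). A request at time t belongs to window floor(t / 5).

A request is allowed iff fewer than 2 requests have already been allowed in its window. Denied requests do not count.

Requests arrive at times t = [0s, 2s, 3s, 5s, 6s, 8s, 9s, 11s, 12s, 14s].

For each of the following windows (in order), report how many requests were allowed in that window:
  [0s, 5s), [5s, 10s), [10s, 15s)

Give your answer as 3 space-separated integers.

Answer: 2 2 2

Derivation:
Processing requests:
  req#1 t=0s (window 0): ALLOW
  req#2 t=2s (window 0): ALLOW
  req#3 t=3s (window 0): DENY
  req#4 t=5s (window 1): ALLOW
  req#5 t=6s (window 1): ALLOW
  req#6 t=8s (window 1): DENY
  req#7 t=9s (window 1): DENY
  req#8 t=11s (window 2): ALLOW
  req#9 t=12s (window 2): ALLOW
  req#10 t=14s (window 2): DENY

Allowed counts by window: 2 2 2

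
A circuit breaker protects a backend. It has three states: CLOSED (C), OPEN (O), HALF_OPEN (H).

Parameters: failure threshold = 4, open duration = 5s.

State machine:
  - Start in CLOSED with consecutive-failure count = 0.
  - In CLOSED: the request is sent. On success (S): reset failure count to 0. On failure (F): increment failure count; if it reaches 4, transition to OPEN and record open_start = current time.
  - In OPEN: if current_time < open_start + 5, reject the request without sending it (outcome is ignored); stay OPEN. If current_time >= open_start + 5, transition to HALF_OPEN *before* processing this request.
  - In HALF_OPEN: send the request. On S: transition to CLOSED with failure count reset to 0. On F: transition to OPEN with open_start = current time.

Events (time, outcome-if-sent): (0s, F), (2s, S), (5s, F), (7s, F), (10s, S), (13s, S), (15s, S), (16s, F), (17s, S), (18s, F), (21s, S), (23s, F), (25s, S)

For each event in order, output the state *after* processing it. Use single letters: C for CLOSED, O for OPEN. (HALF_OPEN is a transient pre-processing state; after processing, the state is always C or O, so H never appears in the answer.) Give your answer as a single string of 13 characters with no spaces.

State after each event:
  event#1 t=0s outcome=F: state=CLOSED
  event#2 t=2s outcome=S: state=CLOSED
  event#3 t=5s outcome=F: state=CLOSED
  event#4 t=7s outcome=F: state=CLOSED
  event#5 t=10s outcome=S: state=CLOSED
  event#6 t=13s outcome=S: state=CLOSED
  event#7 t=15s outcome=S: state=CLOSED
  event#8 t=16s outcome=F: state=CLOSED
  event#9 t=17s outcome=S: state=CLOSED
  event#10 t=18s outcome=F: state=CLOSED
  event#11 t=21s outcome=S: state=CLOSED
  event#12 t=23s outcome=F: state=CLOSED
  event#13 t=25s outcome=S: state=CLOSED

Answer: CCCCCCCCCCCCC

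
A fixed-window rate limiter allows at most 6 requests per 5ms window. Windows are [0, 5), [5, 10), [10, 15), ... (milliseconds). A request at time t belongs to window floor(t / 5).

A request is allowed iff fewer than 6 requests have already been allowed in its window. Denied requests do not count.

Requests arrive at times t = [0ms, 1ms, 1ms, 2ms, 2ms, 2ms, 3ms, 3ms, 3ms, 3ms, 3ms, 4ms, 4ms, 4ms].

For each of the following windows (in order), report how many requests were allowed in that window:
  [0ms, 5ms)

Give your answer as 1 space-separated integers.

Processing requests:
  req#1 t=0ms (window 0): ALLOW
  req#2 t=1ms (window 0): ALLOW
  req#3 t=1ms (window 0): ALLOW
  req#4 t=2ms (window 0): ALLOW
  req#5 t=2ms (window 0): ALLOW
  req#6 t=2ms (window 0): ALLOW
  req#7 t=3ms (window 0): DENY
  req#8 t=3ms (window 0): DENY
  req#9 t=3ms (window 0): DENY
  req#10 t=3ms (window 0): DENY
  req#11 t=3ms (window 0): DENY
  req#12 t=4ms (window 0): DENY
  req#13 t=4ms (window 0): DENY
  req#14 t=4ms (window 0): DENY

Allowed counts by window: 6

Answer: 6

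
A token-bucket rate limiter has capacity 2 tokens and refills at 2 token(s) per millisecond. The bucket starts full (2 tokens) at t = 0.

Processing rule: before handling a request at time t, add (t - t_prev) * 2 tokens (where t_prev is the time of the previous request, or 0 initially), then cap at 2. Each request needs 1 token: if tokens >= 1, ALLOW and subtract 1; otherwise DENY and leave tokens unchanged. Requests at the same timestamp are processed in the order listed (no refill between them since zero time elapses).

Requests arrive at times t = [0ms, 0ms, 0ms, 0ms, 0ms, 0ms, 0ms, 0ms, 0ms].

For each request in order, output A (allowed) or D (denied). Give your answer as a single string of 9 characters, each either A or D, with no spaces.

Answer: AADDDDDDD

Derivation:
Simulating step by step:
  req#1 t=0ms: ALLOW
  req#2 t=0ms: ALLOW
  req#3 t=0ms: DENY
  req#4 t=0ms: DENY
  req#5 t=0ms: DENY
  req#6 t=0ms: DENY
  req#7 t=0ms: DENY
  req#8 t=0ms: DENY
  req#9 t=0ms: DENY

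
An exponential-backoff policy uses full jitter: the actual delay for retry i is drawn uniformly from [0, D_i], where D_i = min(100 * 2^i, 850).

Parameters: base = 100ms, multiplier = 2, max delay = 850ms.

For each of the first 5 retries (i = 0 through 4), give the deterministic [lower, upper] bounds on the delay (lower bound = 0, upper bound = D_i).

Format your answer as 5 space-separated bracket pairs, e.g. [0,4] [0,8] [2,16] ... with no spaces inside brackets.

Computing bounds per retry:
  i=0: D_i=min(100*2^0,850)=100, bounds=[0,100]
  i=1: D_i=min(100*2^1,850)=200, bounds=[0,200]
  i=2: D_i=min(100*2^2,850)=400, bounds=[0,400]
  i=3: D_i=min(100*2^3,850)=800, bounds=[0,800]
  i=4: D_i=min(100*2^4,850)=850, bounds=[0,850]

Answer: [0,100] [0,200] [0,400] [0,800] [0,850]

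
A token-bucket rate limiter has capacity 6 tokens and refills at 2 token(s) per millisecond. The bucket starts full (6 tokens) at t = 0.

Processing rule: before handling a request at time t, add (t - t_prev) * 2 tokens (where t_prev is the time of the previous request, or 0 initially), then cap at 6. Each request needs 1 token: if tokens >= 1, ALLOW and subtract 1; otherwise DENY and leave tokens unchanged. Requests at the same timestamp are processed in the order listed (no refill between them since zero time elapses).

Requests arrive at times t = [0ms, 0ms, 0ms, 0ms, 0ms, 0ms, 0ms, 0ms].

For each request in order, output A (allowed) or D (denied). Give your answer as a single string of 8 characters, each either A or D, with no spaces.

Simulating step by step:
  req#1 t=0ms: ALLOW
  req#2 t=0ms: ALLOW
  req#3 t=0ms: ALLOW
  req#4 t=0ms: ALLOW
  req#5 t=0ms: ALLOW
  req#6 t=0ms: ALLOW
  req#7 t=0ms: DENY
  req#8 t=0ms: DENY

Answer: AAAAAADD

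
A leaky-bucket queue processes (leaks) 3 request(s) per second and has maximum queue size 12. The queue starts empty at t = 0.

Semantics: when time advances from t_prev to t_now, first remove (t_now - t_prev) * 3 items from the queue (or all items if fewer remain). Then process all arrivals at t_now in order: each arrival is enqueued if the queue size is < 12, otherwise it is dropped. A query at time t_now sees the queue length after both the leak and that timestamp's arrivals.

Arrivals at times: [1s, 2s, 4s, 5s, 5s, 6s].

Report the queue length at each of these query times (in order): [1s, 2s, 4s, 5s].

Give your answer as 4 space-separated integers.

Queue lengths at query times:
  query t=1s: backlog = 1
  query t=2s: backlog = 1
  query t=4s: backlog = 1
  query t=5s: backlog = 2

Answer: 1 1 1 2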